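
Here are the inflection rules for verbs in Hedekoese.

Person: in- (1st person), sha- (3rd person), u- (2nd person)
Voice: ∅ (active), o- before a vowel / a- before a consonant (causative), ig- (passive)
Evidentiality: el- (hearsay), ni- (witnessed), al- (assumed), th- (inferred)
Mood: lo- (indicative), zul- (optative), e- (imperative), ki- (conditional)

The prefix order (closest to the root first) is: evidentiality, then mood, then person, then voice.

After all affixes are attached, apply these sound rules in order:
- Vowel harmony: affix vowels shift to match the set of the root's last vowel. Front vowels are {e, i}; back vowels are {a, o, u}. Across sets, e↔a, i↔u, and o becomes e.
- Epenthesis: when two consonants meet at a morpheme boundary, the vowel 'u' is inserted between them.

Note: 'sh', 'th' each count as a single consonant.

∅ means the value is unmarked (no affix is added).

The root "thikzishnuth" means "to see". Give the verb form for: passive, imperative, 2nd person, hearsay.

uguaaluthikzishnuth

Attach evidentiality hearsay el- → elthikzishnuth.
Attach mood imperative e- → eelthikzishnuth.
Attach person 2nd person u- → ueelthikzishnuth.
Attach voice passive ig- → igueelthikzishnuth.
Apply vowel harmony: igueelthikzishnuth → uguaalthikzishnuth.
Apply epenthesis: uguaalthikzishnuth → uguaaluthikzishnuth.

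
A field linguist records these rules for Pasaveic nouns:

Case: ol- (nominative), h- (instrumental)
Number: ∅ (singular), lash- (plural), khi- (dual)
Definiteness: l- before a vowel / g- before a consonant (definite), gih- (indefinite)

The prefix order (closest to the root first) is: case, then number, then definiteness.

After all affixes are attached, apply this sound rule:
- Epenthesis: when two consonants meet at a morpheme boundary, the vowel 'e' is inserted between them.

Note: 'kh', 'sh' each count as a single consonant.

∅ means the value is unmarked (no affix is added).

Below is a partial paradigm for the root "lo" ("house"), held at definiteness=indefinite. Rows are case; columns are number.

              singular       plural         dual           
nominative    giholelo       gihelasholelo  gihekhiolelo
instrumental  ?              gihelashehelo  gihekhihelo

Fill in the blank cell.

gihehelo

Attach case instrumental h- → hlo.
number = singular: zero marking, form stays hlo.
Attach definiteness indefinite gih- → gihhlo.
Apply epenthesis: gihhlo → gihehelo.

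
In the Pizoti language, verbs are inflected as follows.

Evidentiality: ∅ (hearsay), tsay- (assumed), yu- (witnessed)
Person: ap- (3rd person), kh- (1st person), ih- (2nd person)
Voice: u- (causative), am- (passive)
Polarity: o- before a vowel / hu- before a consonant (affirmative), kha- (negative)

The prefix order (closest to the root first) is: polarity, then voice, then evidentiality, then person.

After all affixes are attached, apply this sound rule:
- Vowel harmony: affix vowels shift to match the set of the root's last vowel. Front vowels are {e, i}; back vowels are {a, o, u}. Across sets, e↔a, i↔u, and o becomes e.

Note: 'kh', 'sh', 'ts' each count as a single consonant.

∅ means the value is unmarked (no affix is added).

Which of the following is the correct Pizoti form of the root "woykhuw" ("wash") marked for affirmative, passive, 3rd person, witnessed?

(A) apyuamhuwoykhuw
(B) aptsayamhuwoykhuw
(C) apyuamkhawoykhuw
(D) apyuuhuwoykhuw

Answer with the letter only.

Attach polarity affirmative hu- (before consonant 'w') → huwoykhuw.
Attach voice passive am- → amhuwoykhuw.
Attach evidentiality witnessed yu- → yuamhuwoykhuw.
Attach person 3rd person ap- → apyuamhuwoykhuw.
Vowel harmony: no change.
So the correct form is apyuamhuwoykhuw, option (A).
(D) apyuuhuwoykhuw is wrong: it uses causative instead of passive for voice.
(B) aptsayamhuwoykhuw is wrong: it uses assumed instead of witnessed for evidentiality.
(C) apyuamkhawoykhuw is wrong: it uses negative instead of affirmative for polarity.

A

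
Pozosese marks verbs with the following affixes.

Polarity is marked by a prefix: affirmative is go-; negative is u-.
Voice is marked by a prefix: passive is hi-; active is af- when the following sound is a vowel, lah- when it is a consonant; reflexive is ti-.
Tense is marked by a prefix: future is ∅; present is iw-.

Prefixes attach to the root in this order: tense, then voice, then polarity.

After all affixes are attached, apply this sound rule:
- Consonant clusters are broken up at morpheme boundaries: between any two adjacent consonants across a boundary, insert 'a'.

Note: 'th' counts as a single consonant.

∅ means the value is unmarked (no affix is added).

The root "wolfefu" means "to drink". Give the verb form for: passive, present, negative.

Attach tense present iw- → iwwolfefu.
Attach voice passive hi- → hiiwwolfefu.
Attach polarity negative u- → uhiiwwolfefu.
Apply epenthesis: uhiiwwolfefu → uhiiwawolfefu.

uhiiwawolfefu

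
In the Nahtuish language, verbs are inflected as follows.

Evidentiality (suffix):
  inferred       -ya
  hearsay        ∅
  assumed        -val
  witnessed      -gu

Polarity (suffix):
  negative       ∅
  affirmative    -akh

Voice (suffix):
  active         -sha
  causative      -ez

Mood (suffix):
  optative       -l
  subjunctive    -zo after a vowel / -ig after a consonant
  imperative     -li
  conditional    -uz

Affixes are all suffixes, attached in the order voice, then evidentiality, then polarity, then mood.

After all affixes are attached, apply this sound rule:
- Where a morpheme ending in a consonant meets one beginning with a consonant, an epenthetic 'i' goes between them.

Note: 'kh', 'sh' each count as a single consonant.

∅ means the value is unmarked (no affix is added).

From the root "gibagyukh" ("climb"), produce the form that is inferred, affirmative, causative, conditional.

Attach voice causative -ez → gibagyukhez.
Attach evidentiality inferred -ya → gibagyukhezya.
Attach polarity affirmative -akh → gibagyukhezyaakh.
Attach mood conditional -uz → gibagyukhezyaakhuz.
Apply epenthesis: gibagyukhezyaakhuz → gibagyukheziyaakhuz.

gibagyukheziyaakhuz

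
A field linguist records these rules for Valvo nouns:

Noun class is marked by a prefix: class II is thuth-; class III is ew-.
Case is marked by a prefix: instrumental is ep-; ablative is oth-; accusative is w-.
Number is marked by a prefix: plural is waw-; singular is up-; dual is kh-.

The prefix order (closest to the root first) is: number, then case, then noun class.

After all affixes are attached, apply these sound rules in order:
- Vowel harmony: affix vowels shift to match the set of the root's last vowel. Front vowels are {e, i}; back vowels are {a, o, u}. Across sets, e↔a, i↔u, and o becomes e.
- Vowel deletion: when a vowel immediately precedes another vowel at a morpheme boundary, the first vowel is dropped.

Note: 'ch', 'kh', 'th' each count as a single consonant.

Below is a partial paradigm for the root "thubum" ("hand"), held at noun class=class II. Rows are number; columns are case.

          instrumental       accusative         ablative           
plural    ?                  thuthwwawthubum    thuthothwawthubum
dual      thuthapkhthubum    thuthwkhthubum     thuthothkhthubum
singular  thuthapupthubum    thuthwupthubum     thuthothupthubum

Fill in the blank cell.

thuthapwawthubum

Attach number plural waw- → wawthubum.
Attach case instrumental ep- → epwawthubum.
Attach noun class class II thuth- → thuthepwawthubum.
Apply vowel harmony: thuthepwawthubum → thuthapwawthubum.
Vowel deletion: no change.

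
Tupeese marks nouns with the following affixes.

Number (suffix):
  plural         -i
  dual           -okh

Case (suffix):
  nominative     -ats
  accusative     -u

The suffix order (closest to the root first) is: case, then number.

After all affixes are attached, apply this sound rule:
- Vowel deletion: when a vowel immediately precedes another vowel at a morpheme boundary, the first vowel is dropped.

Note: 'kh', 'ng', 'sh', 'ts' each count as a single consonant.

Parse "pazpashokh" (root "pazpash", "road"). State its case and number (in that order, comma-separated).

Segment: pazpash-u-okh.
case: -u → accusative.
number: -okh → dual.

accusative, dual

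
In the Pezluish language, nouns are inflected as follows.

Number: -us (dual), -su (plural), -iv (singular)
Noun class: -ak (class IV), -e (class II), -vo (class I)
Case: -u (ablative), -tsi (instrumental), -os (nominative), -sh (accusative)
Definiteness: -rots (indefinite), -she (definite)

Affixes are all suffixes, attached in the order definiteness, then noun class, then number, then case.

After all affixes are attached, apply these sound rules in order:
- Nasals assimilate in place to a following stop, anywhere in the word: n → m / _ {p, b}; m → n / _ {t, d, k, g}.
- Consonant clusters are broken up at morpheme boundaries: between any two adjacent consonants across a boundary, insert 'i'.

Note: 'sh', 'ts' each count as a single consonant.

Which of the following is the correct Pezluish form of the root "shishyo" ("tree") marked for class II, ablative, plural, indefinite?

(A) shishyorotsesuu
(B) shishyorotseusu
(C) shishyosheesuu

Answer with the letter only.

A

Attach definiteness indefinite -rots → shishyorots.
Attach noun class class II -e → shishyorotse.
Attach number plural -su → shishyorotsesu.
Attach case ablative -u → shishyorotsesuu.
Nasal assimilation: no change.
Epenthesis: no change.
So the correct form is shishyorotsesuu, option (A).
(B) shishyorotseusu is wrong: it has the affixes in the wrong order.
(C) shishyosheesuu is wrong: it uses definite instead of indefinite for definiteness.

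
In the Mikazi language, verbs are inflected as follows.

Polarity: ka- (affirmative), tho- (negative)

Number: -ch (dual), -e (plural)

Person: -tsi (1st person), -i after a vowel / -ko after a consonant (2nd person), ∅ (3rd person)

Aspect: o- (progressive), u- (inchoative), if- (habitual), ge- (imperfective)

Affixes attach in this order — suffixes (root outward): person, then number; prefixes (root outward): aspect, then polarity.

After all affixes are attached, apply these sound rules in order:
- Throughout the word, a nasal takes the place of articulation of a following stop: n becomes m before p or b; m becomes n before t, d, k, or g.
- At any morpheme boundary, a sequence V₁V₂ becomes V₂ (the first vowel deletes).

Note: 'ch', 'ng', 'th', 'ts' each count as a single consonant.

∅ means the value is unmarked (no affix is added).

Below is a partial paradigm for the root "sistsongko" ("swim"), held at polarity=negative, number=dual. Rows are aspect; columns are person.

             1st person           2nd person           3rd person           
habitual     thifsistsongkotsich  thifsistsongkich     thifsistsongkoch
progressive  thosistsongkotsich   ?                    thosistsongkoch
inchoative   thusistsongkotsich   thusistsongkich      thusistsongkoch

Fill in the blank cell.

thosistsongkich

Attach aspect progressive o- → osistsongko.
Attach person 2nd person -i (after vowel 'o') → osistsongkoi.
Attach polarity negative tho- → thoosistsongkoi.
Attach number dual -ch → thoosistsongkoich.
Nasal assimilation: no change.
Apply vowel deletion: thoosistsongkoich → thosistsongkich.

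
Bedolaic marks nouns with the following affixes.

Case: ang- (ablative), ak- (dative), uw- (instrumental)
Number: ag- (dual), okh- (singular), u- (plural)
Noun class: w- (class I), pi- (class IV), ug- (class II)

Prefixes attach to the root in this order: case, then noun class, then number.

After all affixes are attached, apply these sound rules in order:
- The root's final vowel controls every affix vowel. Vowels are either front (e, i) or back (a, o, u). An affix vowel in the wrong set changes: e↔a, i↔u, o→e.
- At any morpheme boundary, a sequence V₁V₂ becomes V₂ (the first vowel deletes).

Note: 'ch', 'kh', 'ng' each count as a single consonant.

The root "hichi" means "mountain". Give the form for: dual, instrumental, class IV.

egpiwhichi

Attach case instrumental uw- → uwhichi.
Attach noun class class IV pi- → piuwhichi.
Attach number dual ag- → agpiuwhichi.
Apply vowel harmony: agpiuwhichi → egpiiwhichi.
Apply vowel deletion: egpiiwhichi → egpiwhichi.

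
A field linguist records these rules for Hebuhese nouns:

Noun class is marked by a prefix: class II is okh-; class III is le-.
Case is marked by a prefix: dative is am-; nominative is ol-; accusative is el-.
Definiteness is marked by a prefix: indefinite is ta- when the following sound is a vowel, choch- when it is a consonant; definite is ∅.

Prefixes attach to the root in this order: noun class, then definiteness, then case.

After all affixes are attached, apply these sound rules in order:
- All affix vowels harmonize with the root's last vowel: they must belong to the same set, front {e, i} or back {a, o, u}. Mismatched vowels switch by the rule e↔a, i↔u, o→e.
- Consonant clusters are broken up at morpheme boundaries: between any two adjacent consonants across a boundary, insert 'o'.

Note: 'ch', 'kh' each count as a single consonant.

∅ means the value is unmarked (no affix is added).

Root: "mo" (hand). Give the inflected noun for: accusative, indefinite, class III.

alochocholamo

Attach noun class class III le- → lemo.
Attach definiteness indefinite choch- (before consonant 'l') → chochlemo.
Attach case accusative el- → elchochlemo.
Apply vowel harmony: elchochlemo → alchochlamo.
Apply epenthesis: alchochlamo → alochocholamo.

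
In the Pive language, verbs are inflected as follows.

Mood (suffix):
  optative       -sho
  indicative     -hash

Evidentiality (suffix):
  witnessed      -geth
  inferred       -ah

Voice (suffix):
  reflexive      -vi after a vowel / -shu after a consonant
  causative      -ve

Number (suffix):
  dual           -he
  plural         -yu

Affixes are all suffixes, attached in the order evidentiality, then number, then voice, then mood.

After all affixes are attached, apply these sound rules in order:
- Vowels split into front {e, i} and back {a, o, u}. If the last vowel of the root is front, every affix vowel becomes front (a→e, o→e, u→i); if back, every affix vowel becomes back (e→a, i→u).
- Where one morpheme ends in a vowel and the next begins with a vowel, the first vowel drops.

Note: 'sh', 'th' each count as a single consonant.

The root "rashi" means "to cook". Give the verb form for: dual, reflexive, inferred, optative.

rashehhevishe

Attach evidentiality inferred -ah → rashiah.
Attach number dual -he → rashiahhe.
Attach voice reflexive -vi (after vowel 'e') → rashiahhevi.
Attach mood optative -sho → rashiahhevisho.
Apply vowel harmony: rashiahhevisho → rashiehhevishe.
Apply vowel deletion: rashiehhevishe → rashehhevishe.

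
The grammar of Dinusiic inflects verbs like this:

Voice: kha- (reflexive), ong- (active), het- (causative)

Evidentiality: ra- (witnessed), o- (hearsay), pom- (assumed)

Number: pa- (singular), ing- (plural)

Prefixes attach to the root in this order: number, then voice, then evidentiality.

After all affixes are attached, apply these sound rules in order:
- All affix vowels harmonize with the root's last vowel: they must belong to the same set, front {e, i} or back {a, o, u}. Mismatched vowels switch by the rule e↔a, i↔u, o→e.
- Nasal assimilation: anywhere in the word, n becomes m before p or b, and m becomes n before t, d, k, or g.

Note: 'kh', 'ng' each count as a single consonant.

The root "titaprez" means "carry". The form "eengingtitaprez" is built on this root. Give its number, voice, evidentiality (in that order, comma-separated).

plural, active, hearsay

Segment: o-ong-ing-titaprez.
number: ing- → plural.
voice: ong- → active.
evidentiality: o- → hearsay.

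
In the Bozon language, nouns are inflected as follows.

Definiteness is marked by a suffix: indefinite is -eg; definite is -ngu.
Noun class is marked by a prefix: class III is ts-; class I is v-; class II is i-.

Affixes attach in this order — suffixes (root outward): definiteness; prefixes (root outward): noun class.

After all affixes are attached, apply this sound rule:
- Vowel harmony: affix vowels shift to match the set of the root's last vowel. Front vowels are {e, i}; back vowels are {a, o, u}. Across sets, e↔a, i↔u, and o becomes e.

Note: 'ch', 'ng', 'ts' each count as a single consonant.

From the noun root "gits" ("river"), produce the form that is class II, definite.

Attach noun class class II i- → igits.
Attach definiteness definite -ngu → igitsngu.
Apply vowel harmony: igitsngu → igitsngi.

igitsngi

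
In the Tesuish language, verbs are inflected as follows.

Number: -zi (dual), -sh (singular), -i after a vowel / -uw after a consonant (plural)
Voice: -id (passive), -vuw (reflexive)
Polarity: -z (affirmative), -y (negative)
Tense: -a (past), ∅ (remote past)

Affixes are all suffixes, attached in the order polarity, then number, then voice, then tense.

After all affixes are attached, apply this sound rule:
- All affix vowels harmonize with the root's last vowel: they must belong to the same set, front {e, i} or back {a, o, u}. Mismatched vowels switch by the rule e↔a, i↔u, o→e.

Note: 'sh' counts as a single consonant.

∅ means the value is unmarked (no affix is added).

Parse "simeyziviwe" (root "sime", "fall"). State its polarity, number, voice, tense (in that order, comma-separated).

Segment: sime-y-zi-vuw-a.
polarity: -y → negative.
number: -zi → dual.
voice: -vuw → reflexive.
tense: -a → past.

negative, dual, reflexive, past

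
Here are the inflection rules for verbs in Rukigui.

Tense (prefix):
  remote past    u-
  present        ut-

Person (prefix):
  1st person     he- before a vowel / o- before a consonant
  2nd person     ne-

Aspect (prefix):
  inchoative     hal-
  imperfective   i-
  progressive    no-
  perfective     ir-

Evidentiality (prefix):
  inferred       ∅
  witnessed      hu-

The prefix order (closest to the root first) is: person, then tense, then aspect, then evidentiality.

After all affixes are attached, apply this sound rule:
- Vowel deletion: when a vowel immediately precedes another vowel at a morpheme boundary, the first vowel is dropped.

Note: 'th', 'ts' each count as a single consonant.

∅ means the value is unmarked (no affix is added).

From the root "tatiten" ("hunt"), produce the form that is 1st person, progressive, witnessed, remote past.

hunotatiten

Attach person 1st person o- (before consonant 't') → otatiten.
Attach tense remote past u- → uotatiten.
Attach aspect progressive no- → nouotatiten.
Attach evidentiality witnessed hu- → hunouotatiten.
Apply vowel deletion: hunouotatiten → hunotatiten.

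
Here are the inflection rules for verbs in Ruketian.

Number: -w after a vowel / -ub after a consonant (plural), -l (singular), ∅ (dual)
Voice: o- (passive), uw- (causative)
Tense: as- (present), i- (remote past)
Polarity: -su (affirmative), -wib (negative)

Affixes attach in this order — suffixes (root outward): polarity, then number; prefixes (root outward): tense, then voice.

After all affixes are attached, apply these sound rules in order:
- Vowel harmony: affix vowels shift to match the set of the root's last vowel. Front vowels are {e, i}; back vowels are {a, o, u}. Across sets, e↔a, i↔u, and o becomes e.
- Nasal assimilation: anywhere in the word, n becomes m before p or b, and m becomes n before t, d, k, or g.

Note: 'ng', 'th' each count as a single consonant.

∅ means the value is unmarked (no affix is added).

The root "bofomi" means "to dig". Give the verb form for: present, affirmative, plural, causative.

Attach polarity affirmative -su → bofomisu.
Attach tense present as- → asbofomisu.
Attach voice causative uw- → uwasbofomisu.
Attach number plural -w (after vowel 'u') → uwasbofomisuw.
Apply vowel harmony: uwasbofomisuw → iwesbofomisiw.
Nasal assimilation: no change.

iwesbofomisiw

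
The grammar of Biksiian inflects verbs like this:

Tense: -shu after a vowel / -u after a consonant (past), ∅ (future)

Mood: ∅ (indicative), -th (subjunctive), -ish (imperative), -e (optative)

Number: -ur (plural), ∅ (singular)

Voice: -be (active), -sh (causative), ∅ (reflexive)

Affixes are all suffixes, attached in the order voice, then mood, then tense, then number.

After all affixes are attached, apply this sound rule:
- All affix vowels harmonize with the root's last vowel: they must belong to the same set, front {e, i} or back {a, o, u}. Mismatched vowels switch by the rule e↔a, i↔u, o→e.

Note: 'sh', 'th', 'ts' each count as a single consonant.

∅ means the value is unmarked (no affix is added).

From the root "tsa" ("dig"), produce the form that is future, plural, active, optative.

Attach voice active -be → tsabe.
Attach mood optative -e → tsabee.
tense = future: zero marking, form stays tsabee.
Attach number plural -ur → tsabeeur.
Apply vowel harmony: tsabeeur → tsabaaur.

tsabaaur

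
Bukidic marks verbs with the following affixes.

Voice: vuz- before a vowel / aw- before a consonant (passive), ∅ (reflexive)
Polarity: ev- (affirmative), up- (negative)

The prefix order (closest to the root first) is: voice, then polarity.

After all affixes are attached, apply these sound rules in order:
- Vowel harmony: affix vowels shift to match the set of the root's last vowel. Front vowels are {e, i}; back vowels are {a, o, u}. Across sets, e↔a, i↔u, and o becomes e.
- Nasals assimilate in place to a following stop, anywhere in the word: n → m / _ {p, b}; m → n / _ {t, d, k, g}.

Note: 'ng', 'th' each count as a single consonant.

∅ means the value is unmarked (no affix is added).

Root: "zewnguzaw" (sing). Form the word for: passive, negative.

Attach voice passive aw- (before consonant 'z') → awzewnguzaw.
Attach polarity negative up- → upawzewnguzaw.
Vowel harmony: no change.
Nasal assimilation: no change.

upawzewnguzaw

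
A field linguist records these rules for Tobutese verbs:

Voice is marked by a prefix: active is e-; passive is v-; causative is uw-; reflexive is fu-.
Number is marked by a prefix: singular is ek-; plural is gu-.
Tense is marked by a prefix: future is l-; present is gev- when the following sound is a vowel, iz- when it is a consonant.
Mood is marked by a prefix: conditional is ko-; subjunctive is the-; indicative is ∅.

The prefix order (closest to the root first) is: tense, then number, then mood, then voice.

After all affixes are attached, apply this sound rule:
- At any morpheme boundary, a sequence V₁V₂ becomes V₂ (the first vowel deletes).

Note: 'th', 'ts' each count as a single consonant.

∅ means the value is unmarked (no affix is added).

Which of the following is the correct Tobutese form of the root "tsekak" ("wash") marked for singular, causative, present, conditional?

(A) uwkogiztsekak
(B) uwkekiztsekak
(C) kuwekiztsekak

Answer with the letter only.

B

Attach tense present iz- (before consonant 'ts') → iztsekak.
Attach number singular ek- → ekiztsekak.
Attach mood conditional ko- → koekiztsekak.
Attach voice causative uw- → uwkoekiztsekak.
Apply vowel deletion: uwkoekiztsekak → uwkekiztsekak.
So the correct form is uwkekiztsekak, option (B).
(C) kuwekiztsekak is wrong: it has the affixes in the wrong order.
(A) uwkogiztsekak is wrong: it uses plural instead of singular for number.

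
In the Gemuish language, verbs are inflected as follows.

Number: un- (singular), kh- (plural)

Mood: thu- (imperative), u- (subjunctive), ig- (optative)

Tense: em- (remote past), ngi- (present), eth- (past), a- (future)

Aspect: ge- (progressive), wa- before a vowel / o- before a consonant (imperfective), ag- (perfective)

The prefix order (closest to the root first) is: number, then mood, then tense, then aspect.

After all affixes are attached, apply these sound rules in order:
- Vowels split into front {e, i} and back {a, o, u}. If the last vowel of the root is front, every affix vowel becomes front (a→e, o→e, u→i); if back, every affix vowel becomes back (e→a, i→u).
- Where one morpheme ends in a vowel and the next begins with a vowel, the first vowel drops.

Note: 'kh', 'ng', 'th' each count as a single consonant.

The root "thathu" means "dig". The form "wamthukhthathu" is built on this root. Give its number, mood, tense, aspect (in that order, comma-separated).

plural, imperative, remote past, imperfective

Segment: wa-em-thu-kh-thathu.
number: kh- → plural.
mood: thu- → imperative.
tense: em- → remote past.
aspect: wa/o- → imperfective.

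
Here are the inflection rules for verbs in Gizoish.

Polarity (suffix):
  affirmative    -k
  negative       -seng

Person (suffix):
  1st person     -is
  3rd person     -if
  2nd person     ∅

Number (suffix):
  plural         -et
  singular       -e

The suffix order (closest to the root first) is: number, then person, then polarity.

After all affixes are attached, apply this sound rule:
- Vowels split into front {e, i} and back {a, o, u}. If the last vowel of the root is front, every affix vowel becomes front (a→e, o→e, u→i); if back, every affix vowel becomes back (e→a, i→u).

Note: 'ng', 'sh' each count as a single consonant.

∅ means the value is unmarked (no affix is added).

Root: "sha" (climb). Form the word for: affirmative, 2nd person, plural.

Attach number plural -et → shaet.
person = 2nd person: zero marking, form stays shaet.
Attach polarity affirmative -k → shaetk.
Apply vowel harmony: shaetk → shaatk.

shaatk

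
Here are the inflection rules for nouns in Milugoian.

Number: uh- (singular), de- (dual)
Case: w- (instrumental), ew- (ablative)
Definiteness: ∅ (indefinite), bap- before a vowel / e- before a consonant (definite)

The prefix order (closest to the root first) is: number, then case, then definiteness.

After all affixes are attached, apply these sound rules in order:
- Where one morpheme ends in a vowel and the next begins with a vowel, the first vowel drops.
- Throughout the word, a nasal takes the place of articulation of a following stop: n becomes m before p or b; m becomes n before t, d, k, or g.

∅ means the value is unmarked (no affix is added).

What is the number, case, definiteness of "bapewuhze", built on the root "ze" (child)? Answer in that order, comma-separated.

Segment: bap-ew-uh-ze.
number: uh- → singular.
case: ew- → ablative.
definiteness: bap/e- → definite.

singular, ablative, definite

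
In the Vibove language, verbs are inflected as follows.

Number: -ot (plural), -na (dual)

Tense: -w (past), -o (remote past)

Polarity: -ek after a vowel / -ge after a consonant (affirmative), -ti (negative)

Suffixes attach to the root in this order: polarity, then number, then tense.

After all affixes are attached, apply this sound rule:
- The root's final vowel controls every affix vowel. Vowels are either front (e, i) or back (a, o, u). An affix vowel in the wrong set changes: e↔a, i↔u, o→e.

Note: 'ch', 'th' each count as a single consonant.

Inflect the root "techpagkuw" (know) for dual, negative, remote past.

techpagkuwtunao

Attach polarity negative -ti → techpagkuwti.
Attach number dual -na → techpagkuwtina.
Attach tense remote past -o → techpagkuwtinao.
Apply vowel harmony: techpagkuwtinao → techpagkuwtunao.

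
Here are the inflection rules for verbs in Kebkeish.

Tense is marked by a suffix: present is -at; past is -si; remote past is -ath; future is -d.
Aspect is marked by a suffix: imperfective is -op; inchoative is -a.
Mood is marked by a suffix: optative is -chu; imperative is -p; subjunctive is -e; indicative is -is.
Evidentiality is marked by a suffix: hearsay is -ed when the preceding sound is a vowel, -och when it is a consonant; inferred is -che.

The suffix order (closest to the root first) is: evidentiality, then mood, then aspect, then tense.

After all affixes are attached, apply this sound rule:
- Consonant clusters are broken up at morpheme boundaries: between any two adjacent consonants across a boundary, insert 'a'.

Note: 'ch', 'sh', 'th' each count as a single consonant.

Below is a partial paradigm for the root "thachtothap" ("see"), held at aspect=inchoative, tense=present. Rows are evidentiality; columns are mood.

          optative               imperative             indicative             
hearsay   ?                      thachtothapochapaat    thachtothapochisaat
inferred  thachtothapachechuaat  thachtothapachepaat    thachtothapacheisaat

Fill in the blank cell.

Attach evidentiality hearsay -och (after consonant 'p') → thachtothapoch.
Attach mood optative -chu → thachtothapochchu.
Attach aspect inchoative -a → thachtothapochchua.
Attach tense present -at → thachtothapochchuaat.
Apply epenthesis: thachtothapochchuaat → thachtothapochachuaat.

thachtothapochachuaat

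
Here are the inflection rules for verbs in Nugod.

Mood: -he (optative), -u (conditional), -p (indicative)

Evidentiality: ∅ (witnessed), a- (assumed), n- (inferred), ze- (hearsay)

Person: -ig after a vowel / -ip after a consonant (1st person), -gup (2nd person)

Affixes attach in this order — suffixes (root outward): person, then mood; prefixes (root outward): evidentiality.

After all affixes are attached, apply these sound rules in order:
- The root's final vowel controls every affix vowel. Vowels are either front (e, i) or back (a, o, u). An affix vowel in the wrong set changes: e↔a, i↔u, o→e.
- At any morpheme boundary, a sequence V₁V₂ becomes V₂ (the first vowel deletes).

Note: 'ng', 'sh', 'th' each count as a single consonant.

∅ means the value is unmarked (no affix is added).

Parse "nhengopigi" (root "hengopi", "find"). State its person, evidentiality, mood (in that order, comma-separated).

1st person, inferred, conditional

Segment: n-hengopi-ig-u.
person: -ig/ip → 1st person.
evidentiality: n- → inferred.
mood: -u → conditional.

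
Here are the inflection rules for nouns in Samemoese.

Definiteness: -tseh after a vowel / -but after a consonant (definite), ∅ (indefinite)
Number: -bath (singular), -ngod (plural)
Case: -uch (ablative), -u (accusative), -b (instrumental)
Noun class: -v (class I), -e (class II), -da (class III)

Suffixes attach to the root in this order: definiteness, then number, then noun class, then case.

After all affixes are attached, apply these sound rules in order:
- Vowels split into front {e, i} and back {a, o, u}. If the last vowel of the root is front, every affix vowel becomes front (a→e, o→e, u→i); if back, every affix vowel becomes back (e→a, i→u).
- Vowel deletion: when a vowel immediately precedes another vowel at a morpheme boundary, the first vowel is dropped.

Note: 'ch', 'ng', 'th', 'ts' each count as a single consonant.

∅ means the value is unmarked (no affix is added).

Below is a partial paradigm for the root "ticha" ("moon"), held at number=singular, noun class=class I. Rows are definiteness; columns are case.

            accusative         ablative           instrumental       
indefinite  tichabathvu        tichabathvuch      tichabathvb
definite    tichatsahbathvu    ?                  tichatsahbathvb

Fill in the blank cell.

tichatsahbathvuch

Attach definiteness definite -tseh (after vowel 'a') → tichatseh.
Attach number singular -bath → tichatsehbath.
Attach noun class class I -v → tichatsehbathv.
Attach case ablative -uch → tichatsehbathvuch.
Apply vowel harmony: tichatsehbathvuch → tichatsahbathvuch.
Vowel deletion: no change.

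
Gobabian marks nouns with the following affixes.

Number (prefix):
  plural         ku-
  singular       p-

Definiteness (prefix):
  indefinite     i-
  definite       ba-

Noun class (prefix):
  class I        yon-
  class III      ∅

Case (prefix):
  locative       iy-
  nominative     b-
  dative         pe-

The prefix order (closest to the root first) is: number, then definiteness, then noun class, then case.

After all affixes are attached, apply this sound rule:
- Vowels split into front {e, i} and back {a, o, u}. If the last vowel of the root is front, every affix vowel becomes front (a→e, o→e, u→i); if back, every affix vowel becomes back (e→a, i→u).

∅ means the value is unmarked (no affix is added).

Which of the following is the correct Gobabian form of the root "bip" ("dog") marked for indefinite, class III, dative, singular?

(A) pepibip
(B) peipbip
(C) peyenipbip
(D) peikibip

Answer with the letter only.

Attach number singular p- → pbip.
Attach definiteness indefinite i- → ipbip.
noun class = class III: zero marking, form stays ipbip.
Attach case dative pe- → peipbip.
Vowel harmony: no change.
So the correct form is peipbip, option (B).
(D) peikibip is wrong: it uses plural instead of singular for number.
(A) pepibip is wrong: it has the affixes in the wrong order.
(C) peyenipbip is wrong: it uses class I instead of class III for noun class.

B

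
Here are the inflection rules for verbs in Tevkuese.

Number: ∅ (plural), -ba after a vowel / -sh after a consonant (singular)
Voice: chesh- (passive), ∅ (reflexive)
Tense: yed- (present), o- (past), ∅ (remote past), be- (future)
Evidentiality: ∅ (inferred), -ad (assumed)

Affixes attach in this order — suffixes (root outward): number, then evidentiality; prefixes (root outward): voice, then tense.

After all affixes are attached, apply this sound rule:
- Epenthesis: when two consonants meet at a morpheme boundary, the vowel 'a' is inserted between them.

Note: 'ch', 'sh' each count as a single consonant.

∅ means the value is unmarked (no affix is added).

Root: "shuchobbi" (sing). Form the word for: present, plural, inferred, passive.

number = plural: zero marking, form stays shuchobbi.
Attach voice passive chesh- → cheshshuchobbi.
evidentiality = inferred: zero marking, form stays cheshshuchobbi.
Attach tense present yed- → yedcheshshuchobbi.
Apply epenthesis: yedcheshshuchobbi → yedacheshashuchobbi.

yedacheshashuchobbi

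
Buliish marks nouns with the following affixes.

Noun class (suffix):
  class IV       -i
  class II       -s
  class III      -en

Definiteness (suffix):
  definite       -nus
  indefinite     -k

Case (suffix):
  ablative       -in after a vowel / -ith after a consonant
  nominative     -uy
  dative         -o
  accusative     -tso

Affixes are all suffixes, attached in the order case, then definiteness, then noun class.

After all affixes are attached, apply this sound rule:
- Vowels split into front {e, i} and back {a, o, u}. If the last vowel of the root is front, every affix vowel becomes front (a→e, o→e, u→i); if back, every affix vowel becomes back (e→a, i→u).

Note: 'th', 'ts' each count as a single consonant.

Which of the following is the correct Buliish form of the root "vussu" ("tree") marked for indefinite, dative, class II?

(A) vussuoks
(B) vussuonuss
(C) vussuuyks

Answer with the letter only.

Attach case dative -o → vussuo.
Attach definiteness indefinite -k → vussuok.
Attach noun class class II -s → vussuoks.
Vowel harmony: no change.
So the correct form is vussuoks, option (A).
(B) vussuonuss is wrong: it uses definite instead of indefinite for definiteness.
(C) vussuuyks is wrong: it uses nominative instead of dative for case.

A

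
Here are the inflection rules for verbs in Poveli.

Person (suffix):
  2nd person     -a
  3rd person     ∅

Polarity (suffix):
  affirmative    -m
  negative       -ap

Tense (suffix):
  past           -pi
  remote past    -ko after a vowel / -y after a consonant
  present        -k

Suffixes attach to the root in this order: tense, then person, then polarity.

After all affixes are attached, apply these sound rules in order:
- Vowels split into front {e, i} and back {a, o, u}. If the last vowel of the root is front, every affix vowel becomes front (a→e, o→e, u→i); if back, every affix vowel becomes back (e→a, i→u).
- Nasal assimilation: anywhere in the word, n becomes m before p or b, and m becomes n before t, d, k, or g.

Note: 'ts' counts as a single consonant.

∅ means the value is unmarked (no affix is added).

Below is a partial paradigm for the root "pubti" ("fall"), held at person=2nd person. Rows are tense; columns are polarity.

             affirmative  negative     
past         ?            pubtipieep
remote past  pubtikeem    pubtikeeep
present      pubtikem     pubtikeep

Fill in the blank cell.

Attach tense past -pi → pubtipi.
Attach person 2nd person -a → pubtipia.
Attach polarity affirmative -m → pubtipiam.
Apply vowel harmony: pubtipiam → pubtipiem.
Nasal assimilation: no change.

pubtipiem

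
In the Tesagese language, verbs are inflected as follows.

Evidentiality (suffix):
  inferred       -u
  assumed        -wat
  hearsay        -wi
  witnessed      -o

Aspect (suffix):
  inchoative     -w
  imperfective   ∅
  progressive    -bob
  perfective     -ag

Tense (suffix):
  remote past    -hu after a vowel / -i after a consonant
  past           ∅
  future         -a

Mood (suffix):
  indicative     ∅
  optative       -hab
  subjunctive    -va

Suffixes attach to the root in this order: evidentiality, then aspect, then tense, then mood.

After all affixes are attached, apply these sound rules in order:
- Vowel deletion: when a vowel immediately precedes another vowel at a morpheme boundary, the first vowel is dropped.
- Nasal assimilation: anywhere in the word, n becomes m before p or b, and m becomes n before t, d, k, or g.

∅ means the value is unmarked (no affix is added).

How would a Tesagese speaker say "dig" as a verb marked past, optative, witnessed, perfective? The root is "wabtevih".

wabtevihaghab

Attach evidentiality witnessed -o → wabteviho.
Attach aspect perfective -ag → wabtevihoag.
tense = past: zero marking, form stays wabtevihoag.
Attach mood optative -hab → wabtevihoaghab.
Apply vowel deletion: wabtevihoaghab → wabtevihaghab.
Nasal assimilation: no change.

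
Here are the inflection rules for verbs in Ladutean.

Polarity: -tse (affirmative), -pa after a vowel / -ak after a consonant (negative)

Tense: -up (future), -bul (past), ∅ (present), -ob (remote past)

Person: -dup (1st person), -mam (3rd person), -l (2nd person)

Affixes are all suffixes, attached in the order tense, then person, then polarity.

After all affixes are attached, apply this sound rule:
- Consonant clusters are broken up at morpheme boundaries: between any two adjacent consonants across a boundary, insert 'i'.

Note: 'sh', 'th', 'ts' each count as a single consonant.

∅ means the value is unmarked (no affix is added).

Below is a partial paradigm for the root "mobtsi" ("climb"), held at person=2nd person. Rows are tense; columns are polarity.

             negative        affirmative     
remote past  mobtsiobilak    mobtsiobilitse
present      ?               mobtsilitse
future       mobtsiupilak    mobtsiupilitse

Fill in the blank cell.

tense = present: zero marking, form stays mobtsi.
Attach person 2nd person -l → mobtsil.
Attach polarity negative -ak (after consonant 'l') → mobtsilak.
Epenthesis: no change.

mobtsilak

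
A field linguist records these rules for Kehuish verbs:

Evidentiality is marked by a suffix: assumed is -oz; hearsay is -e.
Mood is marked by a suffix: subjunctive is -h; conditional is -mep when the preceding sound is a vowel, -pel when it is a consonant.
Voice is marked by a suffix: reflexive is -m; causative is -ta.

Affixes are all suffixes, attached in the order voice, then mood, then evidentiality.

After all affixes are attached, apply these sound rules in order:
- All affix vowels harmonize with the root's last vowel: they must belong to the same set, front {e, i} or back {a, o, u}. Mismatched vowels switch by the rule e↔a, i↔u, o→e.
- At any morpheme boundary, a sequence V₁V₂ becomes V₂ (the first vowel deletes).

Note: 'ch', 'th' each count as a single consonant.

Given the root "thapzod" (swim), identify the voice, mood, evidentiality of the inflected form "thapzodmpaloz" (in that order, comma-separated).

Segment: thapzod-m-pel-oz.
voice: -m → reflexive.
mood: -mep/pel → conditional.
evidentiality: -oz → assumed.

reflexive, conditional, assumed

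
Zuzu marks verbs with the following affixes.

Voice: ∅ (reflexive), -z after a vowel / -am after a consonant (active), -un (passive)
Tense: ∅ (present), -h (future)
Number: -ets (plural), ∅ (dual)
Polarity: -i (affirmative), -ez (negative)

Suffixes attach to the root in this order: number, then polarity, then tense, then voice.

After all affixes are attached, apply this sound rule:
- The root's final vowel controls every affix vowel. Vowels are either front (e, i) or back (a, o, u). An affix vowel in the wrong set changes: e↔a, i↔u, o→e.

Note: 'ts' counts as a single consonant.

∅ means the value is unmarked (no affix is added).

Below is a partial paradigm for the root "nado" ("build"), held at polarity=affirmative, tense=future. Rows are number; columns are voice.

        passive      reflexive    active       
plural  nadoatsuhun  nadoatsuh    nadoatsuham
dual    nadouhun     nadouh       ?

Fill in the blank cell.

number = dual: zero marking, form stays nado.
Attach polarity affirmative -i → nadoi.
Attach tense future -h → nadoih.
Attach voice active -am (after consonant 'h') → nadoiham.
Apply vowel harmony: nadoiham → nadouham.

nadouham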